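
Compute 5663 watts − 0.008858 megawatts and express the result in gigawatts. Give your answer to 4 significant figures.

-3.195 × 10^-6 GW

5663 W = 5.66300 × 10^-6 GW and 0.008858 MW = 8.85800 × 10^-6 GW.
5.66300 × 10^-6 − 8.85800 × 10^-6 ≈ -3.195 × 10^-6 GW.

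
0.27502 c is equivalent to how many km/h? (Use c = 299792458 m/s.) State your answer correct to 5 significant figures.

1 speed of light = 1.07925e+9 km/h.
Thus 0.27502 × 1.07925e+9 ≈ 2.9682e+8 km/h.

2.9682e+8 km/h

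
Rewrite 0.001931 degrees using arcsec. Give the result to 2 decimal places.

6.95 arcseconds

1 ° = 3600.00 arcseconds.
0.001931 × 3600.00 ≈ 6.95 arcsec.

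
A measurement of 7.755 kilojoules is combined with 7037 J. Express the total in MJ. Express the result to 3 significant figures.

0.0148 megajoules

7.755 kJ = 0.00775500 MJ and 7037 J = 0.00703700 MJ.
0.00775500 + 0.00703700 ≈ 0.0148 MJ.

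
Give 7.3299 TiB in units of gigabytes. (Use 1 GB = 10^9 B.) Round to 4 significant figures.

8059 GB

1 tebibyte = 1099.51 GB.
7.3299 × 1099.51 ≈ 8059 GB.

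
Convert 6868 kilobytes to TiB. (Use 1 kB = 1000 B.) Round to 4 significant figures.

1 kB = 9.09495e-10 tebibytes.
Then 6868 × 9.09495e-10 ≈ 6.246e-6 TiB.

6.246e-6 TiB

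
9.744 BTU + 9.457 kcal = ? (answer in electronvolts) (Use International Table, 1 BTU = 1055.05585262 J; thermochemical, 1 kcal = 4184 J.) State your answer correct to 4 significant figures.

3.111e+23 eV

9.744 BTU = 6.41656e+22 eV and 9.457 kcal = 2.46965e+23 eV.
6.41656e+22 + 2.46965e+23 ≈ 3.111e+23 eV.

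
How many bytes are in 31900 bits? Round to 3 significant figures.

3990 B

1 bit = 0.125000 bytes.
31900 × 0.125000 ≈ 3990 B.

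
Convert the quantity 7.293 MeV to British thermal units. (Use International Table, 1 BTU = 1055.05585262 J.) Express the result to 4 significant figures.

1.107 × 10^-15 BTU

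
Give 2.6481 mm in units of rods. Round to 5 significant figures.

0.00052654 rod

1 mm = 0.00019883878 rod.
Thus 2.6481 × 0.00019883878 ≈ 0.00052654 rod.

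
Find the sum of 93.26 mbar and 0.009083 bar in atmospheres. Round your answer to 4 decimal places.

0.1010 atmospheres

93.26 mbar = 0.0920405 atm and 0.009083 bar = 0.00896422 atm.
0.0920405 + 0.00896422 ≈ 0.1010 atm.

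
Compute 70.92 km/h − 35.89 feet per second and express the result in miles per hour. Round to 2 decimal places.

19.60 mph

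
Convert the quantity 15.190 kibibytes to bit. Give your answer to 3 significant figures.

1 kibibyte = 8192.00 bits.
Thus 15.190 × 8192.00 ≈ 124000 bit.

124000 bit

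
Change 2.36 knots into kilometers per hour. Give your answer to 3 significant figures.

4.37 kilometers per hour

1 kn = 1.85200 kilometers per hour.
So 2.36 × 1.85200 ≈ 4.37 km/h.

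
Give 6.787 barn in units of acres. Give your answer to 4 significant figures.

1.677e-31 acres

1 barn = 2.47105e-32 acre.
Then 6.787 × 2.47105e-32 ≈ 1.677e-31 acre.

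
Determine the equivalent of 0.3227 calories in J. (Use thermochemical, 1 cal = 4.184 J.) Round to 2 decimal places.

1.35 joules

1 calorie = 4.18400 joules.
0.3227 × 4.18400 ≈ 1.35 J.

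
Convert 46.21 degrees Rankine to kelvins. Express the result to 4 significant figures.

°R = K × 9/5.
Applying the formula gives 25.67 K.

25.67 K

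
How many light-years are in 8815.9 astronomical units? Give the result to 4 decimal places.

1 au = 1.58125e-5 light-years.
Thus 8815.9 × 1.58125e-5 ≈ 0.1394 ly.

0.1394 light-years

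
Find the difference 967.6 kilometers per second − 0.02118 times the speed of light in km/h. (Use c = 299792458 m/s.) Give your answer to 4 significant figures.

967.6 km/s = 3.48336 × 10^6 km/h and 0.02118 c = 2.28586 × 10^7 km/h.
3.48336 × 10^6 − 2.28586 × 10^7 ≈ -1.938 × 10^7 km/h.

-1.938 × 10^7 kilometers per hour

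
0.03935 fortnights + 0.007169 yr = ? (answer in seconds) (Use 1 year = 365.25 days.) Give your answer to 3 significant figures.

274000 s

0.03935 fortnight = 47597.8 s and 0.007169 yr = 226236 s.
47597.8 + 226236 ≈ 274000 s.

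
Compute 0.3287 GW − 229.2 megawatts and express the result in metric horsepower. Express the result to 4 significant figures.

135300 metric horsepower

0.3287 GW = 446908 PS and 229.2 MW = 311625 PS.
446908 − 311625 ≈ 135300 PS.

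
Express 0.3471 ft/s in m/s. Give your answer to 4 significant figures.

1 foot per second = 0.304800 m/s.
So 0.3471 × 0.304800 ≈ 0.1058 m/s.

0.1058 meters per second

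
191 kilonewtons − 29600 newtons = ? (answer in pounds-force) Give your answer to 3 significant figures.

36300 pounds-force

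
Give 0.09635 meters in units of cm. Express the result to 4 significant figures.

9.635 centimeters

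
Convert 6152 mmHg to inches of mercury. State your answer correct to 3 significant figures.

1 mmHg = 0.0393701 inHg.
6152 × 0.0393701 ≈ 242 inHg.

242 inHg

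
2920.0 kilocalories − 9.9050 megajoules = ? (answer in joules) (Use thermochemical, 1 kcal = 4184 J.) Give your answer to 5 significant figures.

2.3123e+6 J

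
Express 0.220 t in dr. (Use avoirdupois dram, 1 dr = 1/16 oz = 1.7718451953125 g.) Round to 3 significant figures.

1 t = 564383 drams.
0.220 × 564383 ≈ 124000 dr.

124000 dr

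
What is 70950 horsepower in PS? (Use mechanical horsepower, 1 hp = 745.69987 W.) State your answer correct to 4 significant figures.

1 hp = 1.01387 PS.
Then 70950 × 1.01387 ≈ 71930 PS.

71930 PS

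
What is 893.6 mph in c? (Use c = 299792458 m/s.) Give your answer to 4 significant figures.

1.333 × 10^-6 c

1 mile per hour = 1.49116 × 10^-9 times the speed of light.
Then 893.6 × 1.49116 × 10^-9 ≈ 1.333 × 10^-6 c.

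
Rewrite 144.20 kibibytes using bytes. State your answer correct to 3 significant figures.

1 kibibyte = 1024.00 B.
144.20 × 1024.00 ≈ 148000 B.

148000 B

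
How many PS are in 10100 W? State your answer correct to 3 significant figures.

1 watt = 0.00135962 PS.
Then 10100 × 0.00135962 ≈ 13.7 PS.

13.7 PS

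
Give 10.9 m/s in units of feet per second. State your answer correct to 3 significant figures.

35.8 feet per second

1 meter per second = 3.28084 ft/s.
Then 10.9 × 3.28084 ≈ 35.8 ft/s.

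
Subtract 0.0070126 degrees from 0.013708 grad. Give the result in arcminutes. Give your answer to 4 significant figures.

0.3195 arcminutes

0.013708 grad = 0.740232 arcmin and 0.0070126 ° = 0.420756 arcmin.
0.740232 − 0.420756 ≈ 0.3195 arcmin.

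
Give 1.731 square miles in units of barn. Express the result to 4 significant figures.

4.483 × 10^34 barns

1 square mile = 2.58999 × 10^34 barn.
1.731 × 2.58999 × 10^34 ≈ 4.483 × 10^34 barn.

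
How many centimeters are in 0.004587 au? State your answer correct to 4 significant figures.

1 au = 1.49598 × 10^13 cm.
Thus 0.004587 × 1.49598 × 10^13 ≈ 6.862 × 10^10 cm.

6.862 × 10^10 centimeters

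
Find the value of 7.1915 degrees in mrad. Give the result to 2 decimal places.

125.52 mrad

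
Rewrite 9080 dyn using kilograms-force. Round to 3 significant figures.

1 dyne = 1.01972e-6 kilograms-force.
9080 × 1.01972e-6 ≈ 0.00926 kgf.

0.00926 kgf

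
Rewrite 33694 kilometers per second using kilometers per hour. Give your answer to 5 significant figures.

1.2130 × 10^8 km/h

1 kilometer per second = 3600.00 km/h.
Then 33694 × 3600.00 ≈ 1.2130 × 10^8 km/h.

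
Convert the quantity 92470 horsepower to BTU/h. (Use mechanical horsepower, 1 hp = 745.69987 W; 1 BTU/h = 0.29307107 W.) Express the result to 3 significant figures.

1 hp = 2544.43 BTU/h.
Then 92470 × 2544.43 ≈ 2.35 × 10^8 BTU/h.

2.35 × 10^8 BTU/h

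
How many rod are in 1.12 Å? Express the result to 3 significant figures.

2.23e-11 rod

1 Å = 1.98839e-11 rod.
Then 1.12 × 1.98839e-11 ≈ 2.23e-11 rod.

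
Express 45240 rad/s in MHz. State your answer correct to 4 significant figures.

0.007200 MHz

1 rad/s = 1.59155e-7 MHz.
Then 45240 × 1.59155e-7 ≈ 0.007200 MHz.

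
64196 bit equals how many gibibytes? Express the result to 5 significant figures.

1 bit = 1.16415e-10 gibibytes.
So 64196 × 1.16415e-10 ≈ 7.4734e-6 GiB.

7.4734e-6 GiB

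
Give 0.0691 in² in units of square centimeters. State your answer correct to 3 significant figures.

1 square inch = 6.45160 cm².
Then 0.0691 × 6.45160 ≈ 0.446 cm².

0.446 cm²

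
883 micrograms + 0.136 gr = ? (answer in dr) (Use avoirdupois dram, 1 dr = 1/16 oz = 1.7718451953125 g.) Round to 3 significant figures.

0.00547 drams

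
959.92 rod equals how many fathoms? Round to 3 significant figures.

2640 fathom

1 rod = 2.75000 fathom.
Then 959.92 × 2.75000 ≈ 2640 fathom.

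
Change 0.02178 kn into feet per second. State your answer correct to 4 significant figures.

1 kn = 1.68781 feet per second.
Then 0.02178 × 1.68781 ≈ 0.03676 ft/s.

0.03676 ft/s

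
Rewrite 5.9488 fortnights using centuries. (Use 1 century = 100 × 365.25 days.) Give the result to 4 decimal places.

0.0023 centuries

1 fortnight = 0.000383299 century.
5.9488 × 0.000383299 ≈ 0.0023 century.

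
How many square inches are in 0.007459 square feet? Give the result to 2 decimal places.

1.07 in²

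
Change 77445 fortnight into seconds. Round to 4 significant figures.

1 fortnight = 1.20960 × 10^6 seconds.
Then 77445 × 1.20960 × 10^6 ≈ 9.368 × 10^10 s.

9.368 × 10^10 s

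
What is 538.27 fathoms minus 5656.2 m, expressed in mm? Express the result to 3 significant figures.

538.27 fathom = 984388 mm and 5656.2 m = 5.65620 × 10^6 mm.
984388 − 5.65620 × 10^6 ≈ -4.67 × 10^6 mm.

-4.67 × 10^6 mm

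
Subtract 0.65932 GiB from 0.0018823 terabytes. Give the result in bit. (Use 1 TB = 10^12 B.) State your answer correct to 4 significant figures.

0.0018823 TB = 1.50584e+10 bit and 0.65932 GiB = 5.66352e+9 bit.
1.50584e+10 − 5.66352e+9 ≈ 9.395e+9 bit.

9.395e+9 bit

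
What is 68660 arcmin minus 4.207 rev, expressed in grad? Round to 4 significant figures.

-411.3 gradians

68660 arcmin = 1271.48 grad and 4.207 rev = 1682.80 grad.
1271.48 − 1682.80 ≈ -411.3 grad.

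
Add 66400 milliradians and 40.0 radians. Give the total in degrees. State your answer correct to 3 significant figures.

66400 mrad = 3804.44 ° and 40.0 rad = 2291.83 °.
3804.44 + 2291.83 ≈ 6100 °.

6100 °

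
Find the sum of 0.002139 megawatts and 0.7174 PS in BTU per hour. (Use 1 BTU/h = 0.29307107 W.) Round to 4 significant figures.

0.002139 MW = 7298.57 BTU/h and 0.7174 PS = 1800.41 BTU/h.
7298.57 + 1800.41 ≈ 9099 BTU/h.

9099 BTU/h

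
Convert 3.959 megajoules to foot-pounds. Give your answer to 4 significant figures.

2.920 × 10^6 foot-pounds

1 MJ = 737562 foot-pounds.
Thus 3.959 × 737562 ≈ 2.920 × 10^6 ft·lbf.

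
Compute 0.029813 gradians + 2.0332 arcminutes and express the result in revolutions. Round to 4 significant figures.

0.029813 grad = 7.45325e-5 rev and 2.0332 arcmin = 9.41296e-5 rev.
7.45325e-5 + 9.41296e-5 ≈ 0.0001687 rev.

0.0001687 revolutions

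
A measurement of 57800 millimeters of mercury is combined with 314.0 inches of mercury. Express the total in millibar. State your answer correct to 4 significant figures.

57800 mmHg = 77060.3 mbar and 314.0 inHg = 10633.3 mbar.
77060.3 + 10633.3 ≈ 87690 mbar.

87690 millibar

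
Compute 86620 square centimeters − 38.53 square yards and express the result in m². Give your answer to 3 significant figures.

86620 cm² = 8.66200 m² and 38.53 yd² = 32.2160 m².
8.66200 − 32.2160 ≈ -23.6 m².

-23.6 m²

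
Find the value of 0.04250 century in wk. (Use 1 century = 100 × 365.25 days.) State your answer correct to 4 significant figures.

1 century = 5217.86 weeks.
Thus 0.04250 × 5217.86 ≈ 221.8 wk.

221.8 wk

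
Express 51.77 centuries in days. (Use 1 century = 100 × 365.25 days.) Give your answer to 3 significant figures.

1.89e+6 days

1 century = 36525.0 d.
So 51.77 × 36525.0 ≈ 1.89e+6 d.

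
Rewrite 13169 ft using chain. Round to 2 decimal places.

1 foot = 0.0151515 chain.
So 13169 × 0.0151515 ≈ 199.53 chain.

199.53 chains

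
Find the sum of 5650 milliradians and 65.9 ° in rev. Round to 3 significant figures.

5650 mrad = 0.899225 rev and 65.9 ° = 0.183056 rev.
0.899225 + 0.183056 ≈ 1.08 rev.

1.08 rev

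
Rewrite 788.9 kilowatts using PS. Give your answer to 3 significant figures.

1070 PS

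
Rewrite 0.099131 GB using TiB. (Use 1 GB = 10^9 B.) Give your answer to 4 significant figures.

9.016 × 10^-5 tebibytes

1 GB = 0.000909495 TiB.
0.099131 × 0.000909495 ≈ 9.016 × 10^-5 TiB.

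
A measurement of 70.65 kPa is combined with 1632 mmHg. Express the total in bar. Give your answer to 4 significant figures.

2.882 bar

70.65 kPa = 0.706500 bar and 1632 mmHg = 2.17582 bar.
0.706500 + 2.17582 ≈ 2.882 bar.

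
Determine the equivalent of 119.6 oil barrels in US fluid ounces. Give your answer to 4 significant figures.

1 oil barrel = 5376.00 US fl oz.
Then 119.6 × 5376.00 ≈ 643000 US fl oz.

643000 US fluid ounces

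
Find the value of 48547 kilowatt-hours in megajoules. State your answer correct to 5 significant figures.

1 kilowatt-hour = 3.60000 MJ.
Then 48547 × 3.60000 ≈ 174770 MJ.

174770 megajoules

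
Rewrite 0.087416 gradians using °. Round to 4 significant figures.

0.07867 °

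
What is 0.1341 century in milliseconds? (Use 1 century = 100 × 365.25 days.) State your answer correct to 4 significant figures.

4.232e+11 ms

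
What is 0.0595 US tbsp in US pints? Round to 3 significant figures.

1 US tbsp = 0.0312500 US pints.
Thus 0.0595 × 0.0312500 ≈ 0.00186 US pt.

0.00186 US pt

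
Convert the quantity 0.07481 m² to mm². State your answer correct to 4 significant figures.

1 square meter = 1.00000 × 10^6 square millimeters.
So 0.07481 × 1.00000 × 10^6 ≈ 74810 mm².

74810 square millimeters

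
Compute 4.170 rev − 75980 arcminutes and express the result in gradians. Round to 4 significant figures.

4.170 rev = 1668.00 grad and 75980 arcmin = 1407.04 grad.
1668.00 − 1407.04 ≈ 261.0 grad.

261.0 grad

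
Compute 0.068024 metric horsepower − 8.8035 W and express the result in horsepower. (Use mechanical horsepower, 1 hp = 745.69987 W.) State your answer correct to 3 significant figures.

0.068024 PS = 0.0670934 hp and 8.8035 W = 0.0118057 hp.
0.0670934 − 0.0118057 ≈ 0.0553 hp.

0.0553 hp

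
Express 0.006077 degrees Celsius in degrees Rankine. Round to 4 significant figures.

°R = (°C + 273.15) × 9/5.
Applying the formula gives 491.7 °R.

491.7 degrees Rankine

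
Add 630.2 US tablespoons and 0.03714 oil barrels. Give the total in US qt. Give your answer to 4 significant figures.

16.09 US qt

630.2 US tbsp = 9.846875 US qt and 0.03714 bbl = 6.239520 US qt.
9.846875 + 6.239520 ≈ 16.09 US qt.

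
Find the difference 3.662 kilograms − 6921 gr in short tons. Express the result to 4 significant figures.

0.003542 short ton

3.662 kg = 0.00403666 short ton and 6921 gr = 0.000494357 short ton.
0.00403666 − 0.000494357 ≈ 0.003542 short ton.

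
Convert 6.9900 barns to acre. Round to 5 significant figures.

1 barn = 2.47105e-32 acre.
6.9900 × 2.47105e-32 ≈ 1.7273e-31 acre.

1.7273e-31 acres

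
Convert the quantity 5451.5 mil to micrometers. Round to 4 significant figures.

1 mil = 25.4000 μm.
Then 5451.5 × 25.4000 ≈ 138500 μm.

138500 μm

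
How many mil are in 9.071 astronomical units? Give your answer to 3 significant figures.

5.34e+16 mil

1 au = 5.88968e+15 mil.
9.071 × 5.88968e+15 ≈ 5.34e+16 mil.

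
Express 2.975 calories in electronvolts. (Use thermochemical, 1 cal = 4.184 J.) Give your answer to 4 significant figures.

1 cal = 2.61145e+19 eV.
Thus 2.975 × 2.61145e+19 ≈ 7.769e+19 eV.

7.769e+19 electronvolts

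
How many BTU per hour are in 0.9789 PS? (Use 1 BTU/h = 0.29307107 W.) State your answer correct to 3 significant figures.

2460 BTU/h

1 PS = 2509.63 BTU/h.
Then 0.9789 × 2509.63 ≈ 2460 BTU/h.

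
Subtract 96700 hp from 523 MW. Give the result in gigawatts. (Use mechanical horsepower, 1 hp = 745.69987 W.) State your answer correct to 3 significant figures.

0.451 GW

523 MW = 0.523000 GW and 96700 hp = 0.0721092 GW.
0.523000 − 0.0721092 ≈ 0.451 GW.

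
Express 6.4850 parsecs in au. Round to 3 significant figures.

1 parsec = 206265 au.
Thus 6.4850 × 206265 ≈ 1.34 × 10^6 au.

1.34 × 10^6 astronomical units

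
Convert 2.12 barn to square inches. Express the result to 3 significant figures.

1 barn = 1.55000e-25 square inches.
Then 2.12 × 1.55000e-25 ≈ 3.29e-25 in².

3.29e-25 in²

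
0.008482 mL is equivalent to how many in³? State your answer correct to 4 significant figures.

0.0005176 in³

1 mL = 0.0610237 in³.
0.008482 × 0.0610237 ≈ 0.0005176 in³.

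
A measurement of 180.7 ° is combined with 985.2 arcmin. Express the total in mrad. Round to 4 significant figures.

3440 mrad

180.7 ° = 3153.81 mrad and 985.2 arcmin = 286.583 mrad.
3153.81 + 286.583 ≈ 3440 mrad.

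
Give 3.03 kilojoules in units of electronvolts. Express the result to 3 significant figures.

1.89 × 10^22 electronvolts

1 kilojoule = 6.24151 × 10^21 electronvolts.
3.03 × 6.24151 × 10^21 ≈ 1.89 × 10^22 eV.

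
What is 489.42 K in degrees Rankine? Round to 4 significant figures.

°R = K × 9/5.
Applying the formula gives 881.0 °R.

881.0 °R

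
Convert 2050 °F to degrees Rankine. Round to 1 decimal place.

°R = °F + 459.67.
Applying the formula gives 2509.7 °R.

2509.7 degrees Rankine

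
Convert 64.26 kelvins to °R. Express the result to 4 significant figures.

°R = K × 9/5.
Applying the formula gives 115.7 °R.

115.7 degrees Rankine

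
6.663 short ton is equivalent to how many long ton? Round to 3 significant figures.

1 short ton = 0.892857 long ton.
Thus 6.663 × 0.892857 ≈ 5.95 long ton.

5.95 long tons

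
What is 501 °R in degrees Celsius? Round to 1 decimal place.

5.2 °C

°R = (°C + 273.15) × 9/5.
Applying the formula gives 5.2 °C.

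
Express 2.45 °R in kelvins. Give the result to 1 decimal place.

°R = K × 9/5.
Applying the formula gives 1.4 K.

1.4 K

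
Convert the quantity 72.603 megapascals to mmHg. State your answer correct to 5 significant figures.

1 megapascal = 7500.62 millimeters of mercury.
Thus 72.603 × 7500.62 ≈ 544570 mmHg.

544570 millimeters of mercury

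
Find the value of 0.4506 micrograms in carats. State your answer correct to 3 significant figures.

2.25 × 10^-6 ct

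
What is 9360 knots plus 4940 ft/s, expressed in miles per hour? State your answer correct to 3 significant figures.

9360 kn = 10771.3 mph and 4940 ft/s = 3368.18 mph.
10771.3 + 3368.18 ≈ 14100 mph.

14100 mph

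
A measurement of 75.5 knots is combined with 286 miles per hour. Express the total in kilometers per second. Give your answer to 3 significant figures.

75.5 kn = 0.0388406 km/s and 286 mph = 0.127853 km/s.
0.0388406 + 0.127853 ≈ 0.167 km/s.

0.167 kilometers per second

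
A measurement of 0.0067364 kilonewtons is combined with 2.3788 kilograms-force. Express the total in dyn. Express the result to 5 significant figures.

0.0067364 kN = 673640.0 dyn and 2.3788 kgf = 2332806 dyn.
673640.0 + 2332806 ≈ 3.0064e+6 dyn.

3.0064e+6 dyn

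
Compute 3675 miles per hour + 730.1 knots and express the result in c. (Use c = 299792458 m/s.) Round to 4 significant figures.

6.733e-6 c

3675 mph = 5.48003e-6 c and 730.1 kn = 1.25285e-6 c.
5.48003e-6 + 1.25285e-6 ≈ 6.733e-6 c.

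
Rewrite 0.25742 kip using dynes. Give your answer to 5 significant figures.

1 kip = 4.44822e+8 dynes.
Then 0.25742 × 4.44822e+8 ≈ 1.1451e+8 dyn.

1.1451e+8 dyn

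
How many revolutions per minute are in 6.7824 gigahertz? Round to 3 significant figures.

4.07 × 10^11 revolutions per minute

1 GHz = 6.00000 × 10^10 rpm.
Then 6.7824 × 6.00000 × 10^10 ≈ 4.07 × 10^11 rpm.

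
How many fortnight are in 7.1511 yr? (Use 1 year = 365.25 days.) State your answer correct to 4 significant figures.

1 yr = 26.0893 fortnight.
Thus 7.1511 × 26.0893 ≈ 186.6 fortnight.

186.6 fortnights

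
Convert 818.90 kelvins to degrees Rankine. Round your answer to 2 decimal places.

1474.02 degrees Rankine

°R = K × 9/5.
Applying the formula gives 1474.02 °R.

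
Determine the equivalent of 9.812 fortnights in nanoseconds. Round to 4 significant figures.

1 fortnight = 1.20960e+15 nanoseconds.
9.812 × 1.20960e+15 ≈ 1.187e+16 ns.

1.187e+16 nanoseconds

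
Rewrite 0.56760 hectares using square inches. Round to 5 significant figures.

8.7978 × 10^6 square inches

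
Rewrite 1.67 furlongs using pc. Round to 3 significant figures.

1.09 × 10^-14 parsecs

1 furlong = 6.51941 × 10^-15 pc.
1.67 × 6.51941 × 10^-15 ≈ 1.09 × 10^-14 pc.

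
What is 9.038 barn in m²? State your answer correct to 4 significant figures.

9.038 × 10^-28 m²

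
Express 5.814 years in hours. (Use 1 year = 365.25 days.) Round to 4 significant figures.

50970 h

1 year = 8766.00 h.
So 5.814 × 8766.00 ≈ 50970 h.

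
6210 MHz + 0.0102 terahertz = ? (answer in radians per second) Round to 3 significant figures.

1.03e+11 rad/s

6210 MHz = 3.90186e+10 rad/s and 0.0102 THz = 6.40885e+10 rad/s.
3.90186e+10 + 6.40885e+10 ≈ 1.03e+11 rad/s.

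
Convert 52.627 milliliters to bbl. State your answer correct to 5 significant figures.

0.00033101 oil barrels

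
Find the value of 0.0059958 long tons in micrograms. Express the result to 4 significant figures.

1 long ton = 1.01605e+12 μg.
Then 0.0059958 × 1.01605e+12 ≈ 6.092e+9 μg.

6.092e+9 μg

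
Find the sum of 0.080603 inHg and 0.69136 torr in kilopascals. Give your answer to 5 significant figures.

0.36513 kilopascals

0.080603 inHg = 0.272953 kPa and 0.69136 torr = 0.0921738 kPa.
0.272953 + 0.0921738 ≈ 0.36513 kPa.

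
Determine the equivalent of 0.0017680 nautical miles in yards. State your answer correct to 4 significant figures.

3.581 yd

1 nmi = 2025.37 yards.
Then 0.0017680 × 2025.37 ≈ 3.581 yd.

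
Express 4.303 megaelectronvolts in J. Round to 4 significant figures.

6.894 × 10^-13 J

1 megaelectronvolt = 1.60218 × 10^-13 joules.
Thus 4.303 × 1.60218 × 10^-13 ≈ 6.894 × 10^-13 J.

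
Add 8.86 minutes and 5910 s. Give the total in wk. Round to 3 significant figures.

0.0107 weeks

8.86 min = 0.000878968 wk and 5910 s = 0.00977183 wk.
0.000878968 + 0.00977183 ≈ 0.0107 wk.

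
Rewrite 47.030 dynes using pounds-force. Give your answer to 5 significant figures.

0.00010573 lbf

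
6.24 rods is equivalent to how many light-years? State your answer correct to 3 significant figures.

3.32e-15 ly

1 rod = 5.31587e-16 light-years.
6.24 × 5.31587e-16 ≈ 3.32e-15 ly.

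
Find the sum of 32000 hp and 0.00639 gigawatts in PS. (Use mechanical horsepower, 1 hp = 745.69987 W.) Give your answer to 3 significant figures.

32000 hp = 32443.8 PS and 0.00639 GW = 8687.98 PS.
32443.8 + 8687.98 ≈ 41100 PS.

41100 metric horsepower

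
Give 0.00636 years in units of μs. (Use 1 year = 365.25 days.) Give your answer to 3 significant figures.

2.01 × 10^11 microseconds

1 year = 3.15576 × 10^13 μs.
0.00636 × 3.15576 × 10^13 ≈ 2.01 × 10^11 μs.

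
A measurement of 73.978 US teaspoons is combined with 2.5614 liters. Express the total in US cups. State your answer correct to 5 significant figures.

12.368 US cup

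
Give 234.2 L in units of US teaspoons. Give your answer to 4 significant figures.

1 L = 202.884 US teaspoons.
Thus 234.2 × 202.884 ≈ 47520 US tsp.

47520 US teaspoons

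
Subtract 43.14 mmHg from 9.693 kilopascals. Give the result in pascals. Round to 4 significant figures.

9.693 kPa = 9693.00 Pa and 43.14 mmHg = 5751.53 Pa.
9693.00 − 5751.53 ≈ 3941 Pa.

3941 pascals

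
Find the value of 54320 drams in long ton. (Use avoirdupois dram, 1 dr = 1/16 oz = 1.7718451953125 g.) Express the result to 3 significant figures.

1 dr = 1.74386 × 10^-6 long ton.
So 54320 × 1.74386 × 10^-6 ≈ 0.0947 long ton.

0.0947 long ton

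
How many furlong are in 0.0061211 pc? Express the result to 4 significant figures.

1 parsec = 1.53388e+14 furlongs.
Then 0.0061211 × 1.53388e+14 ≈ 9.389e+11 furlong.

9.389e+11 furlong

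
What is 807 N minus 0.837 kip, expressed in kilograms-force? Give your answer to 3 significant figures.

-297 kilograms-force

807 N = 82.2911 kgf and 0.837 kip = 379.657 kgf.
82.2911 − 379.657 ≈ -297 kgf.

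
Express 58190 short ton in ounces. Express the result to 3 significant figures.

1 short ton = 32000.0 ounces.
Thus 58190 × 32000.0 ≈ 1.86 × 10^9 oz.

1.86 × 10^9 ounces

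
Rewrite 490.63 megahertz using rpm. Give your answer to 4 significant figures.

1 MHz = 6.00000 × 10^7 revolutions per minute.
Thus 490.63 × 6.00000 × 10^7 ≈ 2.944 × 10^10 rpm.

2.944 × 10^10 rpm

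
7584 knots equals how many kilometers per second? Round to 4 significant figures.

3.902 kilometers per second

1 knot = 0.000514444 kilometers per second.
7584 × 0.000514444 ≈ 3.902 km/s.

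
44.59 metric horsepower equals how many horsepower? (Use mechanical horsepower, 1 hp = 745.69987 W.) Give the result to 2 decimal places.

1 PS = 0.986320 hp.
44.59 × 0.986320 ≈ 43.98 hp.

43.98 hp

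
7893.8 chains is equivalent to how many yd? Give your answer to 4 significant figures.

1 chain = 22.0000 yards.
7893.8 × 22.0000 ≈ 173700 yd.

173700 yd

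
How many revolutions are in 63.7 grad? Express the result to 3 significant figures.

0.159 revolutions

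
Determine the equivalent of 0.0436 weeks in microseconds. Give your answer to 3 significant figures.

2.64e+10 μs

1 week = 6.04800e+11 microseconds.
0.0436 × 6.04800e+11 ≈ 2.64e+10 μs.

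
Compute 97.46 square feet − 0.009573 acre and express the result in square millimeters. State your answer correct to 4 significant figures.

97.46 ft² = 9.05433 × 10^6 mm² and 0.009573 acre = 3.87406 × 10^7 mm².
9.05433 × 10^6 − 3.87406 × 10^7 ≈ -2.969 × 10^7 mm².

-2.969 × 10^7 mm²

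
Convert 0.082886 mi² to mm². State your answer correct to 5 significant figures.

2.1467e+11 mm²

1 mi² = 2.58999e+12 mm².
Thus 0.082886 × 2.58999e+12 ≈ 2.1467e+11 mm².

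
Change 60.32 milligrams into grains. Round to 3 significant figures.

0.931 gr

1 milligram = 0.0154324 gr.
60.32 × 0.0154324 ≈ 0.931 gr.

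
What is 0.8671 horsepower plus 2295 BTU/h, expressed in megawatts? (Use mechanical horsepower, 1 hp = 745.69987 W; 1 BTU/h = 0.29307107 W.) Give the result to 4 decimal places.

0.8671 hp = 0.000646596 MW and 2295 BTU/h = 0.000672598 MW.
0.000646596 + 0.000672598 ≈ 0.0013 MW.

0.0013 MW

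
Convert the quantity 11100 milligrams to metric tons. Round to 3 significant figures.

1.11e-5 metric tons

1 mg = 1.00000e-9 metric tons.
Then 11100 × 1.00000e-9 ≈ 1.11e-5 t.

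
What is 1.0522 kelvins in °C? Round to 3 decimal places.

K = °C + 273.15.
Applying the formula gives -272.098 °C.

-272.098 °C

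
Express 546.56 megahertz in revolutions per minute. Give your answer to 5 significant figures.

3.2794e+10 rpm

1 MHz = 6.00000e+7 rpm.
546.56 × 6.00000e+7 ≈ 3.2794e+10 rpm.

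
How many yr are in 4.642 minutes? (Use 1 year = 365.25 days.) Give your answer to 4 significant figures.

8.826e-6 yr

1 minute = 1.90129e-6 years.
Then 4.642 × 1.90129e-6 ≈ 8.826e-6 yr.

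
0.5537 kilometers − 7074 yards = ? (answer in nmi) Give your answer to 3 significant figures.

0.5537 km = 0.298974 nmi and 7074 yd = 3.49269 nmi.
0.298974 − 3.49269 ≈ -3.19 nmi.

-3.19 nmi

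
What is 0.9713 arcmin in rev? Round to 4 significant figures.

1 arcminute = 4.62963e-5 revolutions.
Thus 0.9713 × 4.62963e-5 ≈ 4.497e-5 rev.

4.497e-5 rev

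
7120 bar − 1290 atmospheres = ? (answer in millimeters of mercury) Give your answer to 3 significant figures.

7120 bar = 5.34044 × 10^6 mmHg and 1290 atm = 980400 mmHg.
5.34044 × 10^6 − 980400 ≈ 4.36 × 10^6 mmHg.

4.36 × 10^6 millimeters of mercury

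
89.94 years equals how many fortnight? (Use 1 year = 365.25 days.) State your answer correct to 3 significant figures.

1 year = 26.0893 fortnights.
89.94 × 26.0893 ≈ 2350 fortnight.

2350 fortnight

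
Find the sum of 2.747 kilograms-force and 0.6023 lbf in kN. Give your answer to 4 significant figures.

0.02962 kN

2.747 kgf = 0.0269389 kN and 0.6023 lbf = 0.00267916 kN.
0.0269389 + 0.00267916 ≈ 0.02962 kN.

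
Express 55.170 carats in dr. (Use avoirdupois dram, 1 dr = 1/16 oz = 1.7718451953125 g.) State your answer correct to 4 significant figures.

6.227 drams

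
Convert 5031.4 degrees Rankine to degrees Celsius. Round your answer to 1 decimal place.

2522.1 °C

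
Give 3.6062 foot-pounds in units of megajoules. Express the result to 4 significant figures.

4.889 × 10^-6 megajoules

1 ft·lbf = 1.35582 × 10^-6 megajoules.
3.6062 × 1.35582 × 10^-6 ≈ 4.889 × 10^-6 MJ.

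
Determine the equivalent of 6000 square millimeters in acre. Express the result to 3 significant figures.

1 square millimeter = 2.47105 × 10^-10 acres.
Thus 6000 × 2.47105 × 10^-10 ≈ 1.48 × 10^-6 acre.

1.48 × 10^-6 acres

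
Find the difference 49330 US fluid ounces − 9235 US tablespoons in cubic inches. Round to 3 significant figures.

80700 in³

49330 US fl oz = 89025.2 in³ and 9235 US tbsp = 8333.14 in³.
89025.2 − 8333.14 ≈ 80700 in³.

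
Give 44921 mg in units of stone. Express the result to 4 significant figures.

0.007074 st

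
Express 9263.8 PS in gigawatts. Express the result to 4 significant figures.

0.006814 GW

1 PS = 7.35499 × 10^-7 gigawatts.
9263.8 × 7.35499 × 10^-7 ≈ 0.006814 GW.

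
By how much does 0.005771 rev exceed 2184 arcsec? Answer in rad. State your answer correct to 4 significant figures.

0.02567 rad

0.005771 rev = 0.0362603 rad and 2184 arcsec = 0.0105883 rad.
0.0362603 − 0.0105883 ≈ 0.02567 rad.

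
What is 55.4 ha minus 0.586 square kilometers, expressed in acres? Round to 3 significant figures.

55.4 ha = 136.896 acre and 0.586 km² = 144.804 acre.
136.896 − 144.804 ≈ -7.91 acre.

-7.91 acre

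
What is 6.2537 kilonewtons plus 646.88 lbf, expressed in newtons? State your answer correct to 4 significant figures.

6.2537 kN = 6253.70 N and 646.88 lbf = 2877.47 N.
6253.70 + 2877.47 ≈ 9131 N.

9131 N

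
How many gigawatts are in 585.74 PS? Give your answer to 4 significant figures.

0.0004308 GW

1 PS = 7.35499e-7 gigawatts.
So 585.74 × 7.35499e-7 ≈ 0.0004308 GW.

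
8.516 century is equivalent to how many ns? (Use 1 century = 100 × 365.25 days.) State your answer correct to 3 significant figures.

2.69 × 10^19 nanoseconds

1 century = 3.15576 × 10^18 ns.
Thus 8.516 × 3.15576 × 10^18 ≈ 2.69 × 10^19 ns.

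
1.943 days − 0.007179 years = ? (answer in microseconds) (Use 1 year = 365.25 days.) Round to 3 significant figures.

1.943 d = 1.67875e+11 μs and 0.007179 yr = 2.26552e+11 μs.
1.67875e+11 − 2.26552e+11 ≈ -5.87e+10 μs.

-5.87e+10 microseconds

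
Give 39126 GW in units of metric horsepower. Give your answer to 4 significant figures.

5.320 × 10^10 PS

1 GW = 1.35962 × 10^6 PS.
Then 39126 × 1.35962 × 10^6 ≈ 5.320 × 10^10 PS.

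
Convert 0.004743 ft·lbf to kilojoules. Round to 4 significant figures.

6.431 × 10^-6 kJ

1 ft·lbf = 0.00135582 kJ.
So 0.004743 × 0.00135582 ≈ 6.431 × 10^-6 kJ.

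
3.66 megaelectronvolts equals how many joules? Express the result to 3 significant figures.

5.86 × 10^-13 J

1 MeV = 1.60218 × 10^-13 J.
Thus 3.66 × 1.60218 × 10^-13 ≈ 5.86 × 10^-13 J.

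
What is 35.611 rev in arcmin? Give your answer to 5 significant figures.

1 rev = 21600.0 arcmin.
So 35.611 × 21600.0 ≈ 769200 arcmin.

769200 arcmin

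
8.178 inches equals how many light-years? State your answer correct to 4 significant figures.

2.196e-17 light-years

1 inch = 2.68478e-18 light-years.
So 8.178 × 2.68478e-18 ≈ 2.196e-17 ly.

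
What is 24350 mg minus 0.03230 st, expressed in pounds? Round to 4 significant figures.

-0.3985 pounds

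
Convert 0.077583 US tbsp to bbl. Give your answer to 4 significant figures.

7.216e-6 bbl

1 US tbsp = 9.30060e-5 bbl.
0.077583 × 9.30060e-5 ≈ 7.216e-6 bbl.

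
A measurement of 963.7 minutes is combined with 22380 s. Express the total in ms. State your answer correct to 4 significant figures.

963.7 min = 5.78220e+7 ms and 22380 s = 2.23800e+7 ms.
5.78220e+7 + 2.23800e+7 ≈ 8.020e+7 ms.

8.020e+7 milliseconds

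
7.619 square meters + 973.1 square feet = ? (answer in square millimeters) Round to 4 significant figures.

9.802e+7 square millimeters

7.619 m² = 7.61900e+6 mm² and 973.1 ft² = 9.04039e+7 mm².
7.61900e+6 + 9.04039e+7 ≈ 9.802e+7 mm².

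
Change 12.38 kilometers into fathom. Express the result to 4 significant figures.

6769 fathom

1 km = 546.807 fathoms.
12.38 × 546.807 ≈ 6769 fathom.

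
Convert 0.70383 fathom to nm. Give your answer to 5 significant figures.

1.2872 × 10^9 nm

1 fathom = 1.82880 × 10^9 nanometers.
So 0.70383 × 1.82880 × 10^9 ≈ 1.2872 × 10^9 nm.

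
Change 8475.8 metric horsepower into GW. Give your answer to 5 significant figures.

1 PS = 7.35499e-7 GW.
So 8475.8 × 7.35499e-7 ≈ 0.0062339 GW.

0.0062339 GW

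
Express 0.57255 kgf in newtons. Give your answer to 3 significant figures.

5.61 newtons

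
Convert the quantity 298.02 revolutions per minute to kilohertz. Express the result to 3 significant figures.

0.00497 kHz

1 revolution per minute = 1.66667 × 10^-5 kHz.
Then 298.02 × 1.66667 × 10^-5 ≈ 0.00497 kHz.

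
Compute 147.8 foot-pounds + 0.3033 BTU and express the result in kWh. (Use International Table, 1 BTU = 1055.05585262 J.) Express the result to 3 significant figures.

0.000145 kilowatt-hours

147.8 ft·lbf = 5.56639 × 10^-5 kWh and 0.3033 BTU = 8.88885 × 10^-5 kWh.
5.56639 × 10^-5 + 8.88885 × 10^-5 ≈ 0.000145 kWh.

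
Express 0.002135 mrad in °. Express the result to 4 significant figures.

0.0001223 degrees

1 mrad = 0.0572958 degrees.
Then 0.002135 × 0.0572958 ≈ 0.0001223 °.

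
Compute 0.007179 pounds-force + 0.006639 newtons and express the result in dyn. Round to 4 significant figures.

0.007179 lbf = 3193.38 dyn and 0.006639 N = 663.900 dyn.
3193.38 + 663.900 ≈ 3857 dyn.

3857 dyn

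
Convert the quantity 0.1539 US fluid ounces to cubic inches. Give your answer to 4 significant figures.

1 US fl oz = 1.80469 in³.
Thus 0.1539 × 1.80469 ≈ 0.2777 in³.

0.2777 in³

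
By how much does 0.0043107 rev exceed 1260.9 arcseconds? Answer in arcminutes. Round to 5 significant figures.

72.096 arcmin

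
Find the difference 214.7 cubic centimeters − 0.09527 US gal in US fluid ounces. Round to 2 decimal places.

214.7 cm³ = 7.25987 US fl oz and 0.09527 US gal = 12.1946 US fl oz.
7.25987 − 12.1946 ≈ -4.93 US fl oz.

-4.93 US fl oz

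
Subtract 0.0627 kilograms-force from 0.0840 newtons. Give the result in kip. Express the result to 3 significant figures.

0.0840 N = 1.88840 × 10^-5 kip and 0.0627 kgf = 0.000138230 kip.
1.88840 × 10^-5 − 0.000138230 ≈ -0.000119 kip.

-0.000119 kip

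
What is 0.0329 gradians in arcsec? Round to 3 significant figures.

1 gradian = 3240.00 arcsec.
Thus 0.0329 × 3240.00 ≈ 107 arcsec.

107 arcsec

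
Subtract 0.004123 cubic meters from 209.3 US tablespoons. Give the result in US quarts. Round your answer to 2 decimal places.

209.3 US tbsp = 3.27031 US qt and 0.004123 m³ = 4.35673 US qt.
3.27031 − 4.35673 ≈ -1.09 US qt.

-1.09 US qt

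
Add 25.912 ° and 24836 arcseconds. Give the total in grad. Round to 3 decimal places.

36.457 gradians

25.912 ° = 28.7911 grad and 24836 arcsec = 7.66543 grad.
28.7911 + 7.66543 ≈ 36.457 grad.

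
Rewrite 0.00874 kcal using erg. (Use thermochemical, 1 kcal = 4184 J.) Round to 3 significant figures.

3.66e+8 erg

1 kcal = 4.18400e+10 erg.
0.00874 × 4.18400e+10 ≈ 3.66e+8 erg.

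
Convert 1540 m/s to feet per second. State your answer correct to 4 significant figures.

5052 feet per second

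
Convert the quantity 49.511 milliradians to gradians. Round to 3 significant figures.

3.15 gradians

1 milliradian = 0.0636620 gradians.
Thus 49.511 × 0.0636620 ≈ 3.15 grad.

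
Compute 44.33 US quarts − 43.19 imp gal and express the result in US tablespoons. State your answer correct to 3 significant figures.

-10400 US tablespoons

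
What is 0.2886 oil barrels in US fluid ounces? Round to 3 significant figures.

1 oil barrel = 5376.00 US fl oz.
Thus 0.2886 × 5376.00 ≈ 1550 US fl oz.

1550 US fl oz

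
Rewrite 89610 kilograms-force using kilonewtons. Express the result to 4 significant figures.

1 kilogram-force = 0.00980665 kN.
Then 89610 × 0.00980665 ≈ 878.8 kN.

878.8 kN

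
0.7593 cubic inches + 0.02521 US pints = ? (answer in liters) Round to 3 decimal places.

0.024 L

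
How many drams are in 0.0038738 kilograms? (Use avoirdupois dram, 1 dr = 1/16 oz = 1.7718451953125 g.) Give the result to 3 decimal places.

1 kilogram = 564.383 drams.
0.0038738 × 564.383 ≈ 2.186 dr.

2.186 dr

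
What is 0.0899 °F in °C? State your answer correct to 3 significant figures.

-17.7 degrees Celsius

°F = °C × 9/5 + 32.
Applying the formula gives -17.7 °C.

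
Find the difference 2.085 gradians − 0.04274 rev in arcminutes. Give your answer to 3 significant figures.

-811 arcminutes

2.085 grad = 112.590 arcmin and 0.04274 rev = 923.184 arcmin.
112.590 − 923.184 ≈ -811 arcmin.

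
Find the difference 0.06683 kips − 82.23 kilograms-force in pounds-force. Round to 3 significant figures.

0.06683 kip = 66.8300 lbf and 82.23 kgf = 181.286 lbf.
66.8300 − 181.286 ≈ -114 lbf.

-114 pounds-force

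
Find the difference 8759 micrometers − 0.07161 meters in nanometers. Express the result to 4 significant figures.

-6.285e+7 nm

8759 μm = 8.75900e+6 nm and 0.07161 m = 7.16100e+7 nm.
8.75900e+6 − 7.16100e+7 ≈ -6.285e+7 nm.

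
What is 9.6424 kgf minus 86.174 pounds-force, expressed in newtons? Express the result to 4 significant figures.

9.6424 kgf = 94.5596 N and 86.174 lbf = 383.321 N.
94.5596 − 383.321 ≈ -288.8 N.

-288.8 N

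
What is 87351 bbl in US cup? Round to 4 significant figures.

1 oil barrel = 672.000 US cup.
So 87351 × 672.000 ≈ 5.870e+7 US cup.

5.870e+7 US cups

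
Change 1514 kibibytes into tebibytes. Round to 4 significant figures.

1.410e-6 tebibytes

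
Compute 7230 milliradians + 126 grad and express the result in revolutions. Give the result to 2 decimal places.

7230 mrad = 1.15069 rev and 126 grad = 0.315000 rev.
1.15069 + 0.315000 ≈ 1.47 rev.

1.47 rev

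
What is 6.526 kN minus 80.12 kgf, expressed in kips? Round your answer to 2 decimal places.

6.526 kN = 1.46710 kip and 80.12 kgf = 0.176634 kip.
1.46710 − 0.176634 ≈ 1.29 kip.

1.29 kips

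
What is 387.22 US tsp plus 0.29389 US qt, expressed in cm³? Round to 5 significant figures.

387.22 US tsp = 1908.58 cm³ and 0.29389 US qt = 278.124 cm³.
1908.58 + 278.124 ≈ 2186.7 cm³.

2186.7 cm³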